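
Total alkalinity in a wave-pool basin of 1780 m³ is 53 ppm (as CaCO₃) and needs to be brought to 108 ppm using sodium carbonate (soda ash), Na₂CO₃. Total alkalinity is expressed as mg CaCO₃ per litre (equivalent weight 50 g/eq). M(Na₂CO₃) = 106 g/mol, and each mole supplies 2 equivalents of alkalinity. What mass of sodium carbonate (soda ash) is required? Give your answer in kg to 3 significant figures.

104 kg

Volume: 1780 m³ = 1,780,000 L.
Alkalinity to add: (108 − 53) = 55 mg/L as CaCO₃ × 1,780,000 L = 97,900 g as CaCO₃.
Equivalents: 97,900 g ÷ 50 g/eq = 1958 eq.
Each mole of Na₂CO₃ supplies 2 eq, so 1958 / 2 = 979 mol.
Mass: 979 mol × 106 g/mol = 103,800 g.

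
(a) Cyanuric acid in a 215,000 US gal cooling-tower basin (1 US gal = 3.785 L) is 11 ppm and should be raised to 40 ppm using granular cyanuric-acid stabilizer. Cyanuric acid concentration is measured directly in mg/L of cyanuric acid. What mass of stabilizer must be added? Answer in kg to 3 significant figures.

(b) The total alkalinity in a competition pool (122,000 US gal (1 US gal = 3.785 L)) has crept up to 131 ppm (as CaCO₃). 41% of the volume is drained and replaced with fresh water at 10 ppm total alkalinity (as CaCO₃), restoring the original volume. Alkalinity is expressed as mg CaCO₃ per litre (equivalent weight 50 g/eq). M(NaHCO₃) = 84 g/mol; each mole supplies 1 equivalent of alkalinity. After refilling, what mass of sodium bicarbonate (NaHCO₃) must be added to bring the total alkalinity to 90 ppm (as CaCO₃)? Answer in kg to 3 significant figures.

(a) 23.6 kg; (b) 6.68 kg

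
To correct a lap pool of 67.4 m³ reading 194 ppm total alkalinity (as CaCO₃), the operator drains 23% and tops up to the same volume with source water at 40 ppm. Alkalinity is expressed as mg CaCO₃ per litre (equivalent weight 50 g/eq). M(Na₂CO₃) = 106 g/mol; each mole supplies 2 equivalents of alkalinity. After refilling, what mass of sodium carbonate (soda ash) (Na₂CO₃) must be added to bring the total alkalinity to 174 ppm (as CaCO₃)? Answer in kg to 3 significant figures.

Volume: 67.4 m³ = 67,400 L.
After draining 23% and refilling: 194 × 0.77 + 40 × 0.23 = 158.58 ppm.
Deficit to target: 174 − 158.58 = 15.42 mg/L.
As CaCO₃: 15.42 mg/L × 67,400 L = 1039 g; ÷ 50 g/eq ÷ 2 = 10.39 mol Na₂CO₃.
Mass: 10.39 × 106 = 1102 g.

1.10 kg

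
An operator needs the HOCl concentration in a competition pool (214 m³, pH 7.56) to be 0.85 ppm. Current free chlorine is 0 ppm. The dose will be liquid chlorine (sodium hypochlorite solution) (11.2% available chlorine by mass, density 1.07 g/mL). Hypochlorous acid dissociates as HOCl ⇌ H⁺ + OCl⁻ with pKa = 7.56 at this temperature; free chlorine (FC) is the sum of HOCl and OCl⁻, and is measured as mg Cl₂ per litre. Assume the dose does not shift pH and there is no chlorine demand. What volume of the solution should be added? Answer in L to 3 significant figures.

3.04 L

Volume: 214 m³ = 214,000 L.
[OCl⁻]/[HOCl] = 10^(pH − pKa) = 10^(7.56 − 7.56) = 1; fraction as HOCl = 1/(1 + 1) = 0.5.
Free chlorine required for 0.85 ppm HOCl: 0.85 / 0.5 = 1.7 ppm.
FC to add: 1.7 − 0 = 1.7 mg/L as Cl₂.
Cl₂ equivalent: 1.7 mg/L × 214,000 L = 363.8 g.
Product at 11.2% available Cl: 363.8 / 0.112 = 3248 g.
Volume: 3248 g ÷ 1.07 g/mL = 3036 mL.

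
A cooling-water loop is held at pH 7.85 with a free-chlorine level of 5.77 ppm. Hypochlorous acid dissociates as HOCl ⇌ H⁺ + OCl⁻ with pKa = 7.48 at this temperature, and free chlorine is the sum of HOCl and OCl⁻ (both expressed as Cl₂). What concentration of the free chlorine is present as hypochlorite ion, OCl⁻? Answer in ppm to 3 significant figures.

4.04 ppm

[OCl⁻]/[HOCl] = 10^(pH − pKa) = 10^(7.85 − 7.48) = 10^0.37 = 2.344.
Fraction as HOCl = 1 / (1 + 2.344) = 0.299.
OCl⁻ = (1 − 0.299) × 5.77 ppm = 4.045 ppm.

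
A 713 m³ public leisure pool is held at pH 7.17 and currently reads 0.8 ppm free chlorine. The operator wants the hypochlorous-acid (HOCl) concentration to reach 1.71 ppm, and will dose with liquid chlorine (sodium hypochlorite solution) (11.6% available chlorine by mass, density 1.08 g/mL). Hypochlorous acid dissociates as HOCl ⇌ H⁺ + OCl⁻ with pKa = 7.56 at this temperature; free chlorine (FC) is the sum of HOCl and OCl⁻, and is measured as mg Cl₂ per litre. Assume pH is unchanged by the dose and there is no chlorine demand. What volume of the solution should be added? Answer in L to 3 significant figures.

9.14 L

Volume: 713 m³ = 713,000 L.
[OCl⁻]/[HOCl] = 10^(pH − pKa) = 10^(7.17 − 7.56) = 0.4074; fraction as HOCl = 1/(1 + 0.4074) = 0.7105.
Free chlorine required for 1.71 ppm HOCl: 1.71 / 0.7105 = 2.407 ppm.
FC to add: 2.407 − 0.8 = 1.607 mg/L as Cl₂.
Cl₂ equivalent: 1.607 mg/L × 713,000 L = 1146 g.
Product at 11.6% available Cl: 1146 / 0.116 = 9875 g.
Volume: 9875 g ÷ 1.08 g/mL = 9144 mL.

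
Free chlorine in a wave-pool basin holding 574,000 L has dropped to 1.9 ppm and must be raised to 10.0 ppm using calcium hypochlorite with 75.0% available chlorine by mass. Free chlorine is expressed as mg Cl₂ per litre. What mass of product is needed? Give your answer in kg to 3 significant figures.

6.20 kg

Chlorine deficit: 10.0 − 1.9 = 8.1 ppm = 8.1 mg/L as Cl₂.
Cl₂ equivalent needed: 8.1 mg/L × 574,000 L = 4,649,000 mg = 4649 g.
Product at 75.0% available chlorine: 4649 / 0.75 = 6199 g.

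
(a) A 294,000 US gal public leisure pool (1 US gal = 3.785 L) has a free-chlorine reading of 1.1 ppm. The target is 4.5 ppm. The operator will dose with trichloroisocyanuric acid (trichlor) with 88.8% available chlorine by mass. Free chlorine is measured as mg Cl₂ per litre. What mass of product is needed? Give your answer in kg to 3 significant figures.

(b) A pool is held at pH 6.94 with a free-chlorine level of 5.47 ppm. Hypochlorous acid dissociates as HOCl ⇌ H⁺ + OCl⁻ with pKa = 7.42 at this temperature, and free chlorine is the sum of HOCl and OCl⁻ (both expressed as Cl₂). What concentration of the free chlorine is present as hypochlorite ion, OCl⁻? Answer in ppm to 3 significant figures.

(a) Volume: 294,000 US gal × 3.785 L/gal = 1,112,790 L.
(a) Chlorine deficit: 4.5 − 1.1 = 3.4 ppm = 3.4 mg/L as Cl₂.
(a) Cl₂ equivalent needed: 3.4 mg/L × 1,112,790 L = 3,783,000 mg = 3783 g.
(a) Product at 88.8% available chlorine: 3783 / 0.888 = 4261 g.

(b) [OCl⁻]/[HOCl] = 10^(pH − pKa) = 10^(6.94 − 7.42) = 10^-0.48 = 0.3311.
(b) Fraction as HOCl = 1 / (1 + 0.3311) = 0.7512.
(b) OCl⁻ = (1 − 0.7512) × 5.47 ppm = 1.361 ppm.

(a) 4.26 kg; (b) 1.36 ppm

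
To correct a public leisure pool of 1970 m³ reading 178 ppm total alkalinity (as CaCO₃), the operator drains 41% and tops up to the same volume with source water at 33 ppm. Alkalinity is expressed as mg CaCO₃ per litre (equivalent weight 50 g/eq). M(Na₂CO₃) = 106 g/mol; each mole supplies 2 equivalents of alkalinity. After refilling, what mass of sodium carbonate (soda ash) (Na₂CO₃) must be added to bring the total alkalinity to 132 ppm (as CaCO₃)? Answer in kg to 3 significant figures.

Volume: 1970 m³ = 1,970,000 L.
After draining 41% and refilling: 178 × 0.59 + 33 × 0.41 = 118.55 ppm.
Deficit to target: 132 − 118.55 = 13.45 mg/L.
As CaCO₃: 13.45 mg/L × 1,970,000 L = 26,500 g; ÷ 50 g/eq ÷ 2 = 265 mol Na₂CO₃.
Mass: 265 × 106 = 28,090 g.

28.1 kg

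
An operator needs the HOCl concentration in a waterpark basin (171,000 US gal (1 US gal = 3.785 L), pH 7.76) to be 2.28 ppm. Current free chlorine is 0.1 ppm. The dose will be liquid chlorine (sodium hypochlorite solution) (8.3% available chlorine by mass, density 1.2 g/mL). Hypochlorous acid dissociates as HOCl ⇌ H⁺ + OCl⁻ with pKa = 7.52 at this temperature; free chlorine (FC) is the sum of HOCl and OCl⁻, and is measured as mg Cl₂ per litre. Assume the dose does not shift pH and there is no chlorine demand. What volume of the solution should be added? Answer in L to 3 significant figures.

39.9 L

Volume: 171,000 US gal × 3.785 L/gal = 647,235 L.
[OCl⁻]/[HOCl] = 10^(pH − pKa) = 10^(7.76 − 7.52) = 1.738; fraction as HOCl = 1/(1 + 1.738) = 0.3653.
Free chlorine required for 2.28 ppm HOCl: 2.28 / 0.3653 = 6.242 ppm.
FC to add: 6.242 − 0.1 = 6.142 mg/L as Cl₂.
Cl₂ equivalent: 6.142 mg/L × 647,235 L = 3975 g.
Product at 8.3% available Cl: 3975 / 0.083 = 47,900 g.
Volume: 47,900 g ÷ 1.2 g/mL = 39,910 mL.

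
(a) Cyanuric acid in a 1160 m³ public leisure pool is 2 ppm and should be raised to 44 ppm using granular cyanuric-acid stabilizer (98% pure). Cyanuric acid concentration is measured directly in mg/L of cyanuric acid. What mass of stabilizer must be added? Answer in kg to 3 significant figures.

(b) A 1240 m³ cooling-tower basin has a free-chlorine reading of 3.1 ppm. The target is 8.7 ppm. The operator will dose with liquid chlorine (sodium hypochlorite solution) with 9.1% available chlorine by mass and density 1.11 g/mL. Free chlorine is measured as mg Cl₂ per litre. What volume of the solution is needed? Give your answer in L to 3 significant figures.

(a) Volume: 1160 m³ = 1,160,000 L.
(a) CYA to add: (44 − 2) = 42 mg/L × 1,160,000 L = 48,720 g cyanuric acid.
(a) At 98% purity: 48,720 / 0.98 = 49,710 g product.

(b) Volume: 1240 m³ = 1,240,000 L.
(b) Chlorine deficit: 8.7 − 3.1 = 5.6 ppm = 5.6 mg/L as Cl₂.
(b) Cl₂ equivalent needed: 5.6 mg/L × 1,240,000 L = 6,944,000 mg = 6944 g.
(b) Product at 9.1% available chlorine: 6944 / 0.091 = 76,310 g.
(b) Volume at density 1.11 g/mL: 76,310 g ÷ 1.11 g/mL = 68,750 mL.

(a) 49.7 kg; (b) 68.7 L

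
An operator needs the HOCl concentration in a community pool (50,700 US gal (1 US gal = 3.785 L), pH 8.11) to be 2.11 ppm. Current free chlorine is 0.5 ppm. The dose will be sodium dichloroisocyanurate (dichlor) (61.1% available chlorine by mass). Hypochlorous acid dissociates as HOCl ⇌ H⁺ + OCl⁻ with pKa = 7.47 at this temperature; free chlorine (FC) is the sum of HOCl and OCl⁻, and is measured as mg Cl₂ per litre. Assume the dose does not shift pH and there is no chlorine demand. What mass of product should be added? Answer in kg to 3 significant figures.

3.40 kg

Volume: 50,700 US gal × 3.785 L/gal = 191,900 L.
[OCl⁻]/[HOCl] = 10^(pH − pKa) = 10^(8.11 − 7.47) = 4.365; fraction as HOCl = 1/(1 + 4.365) = 0.1864.
Free chlorine required for 2.11 ppm HOCl: 2.11 / 0.1864 = 11.32 ppm.
FC to add: 11.32 − 0.5 = 10.82 mg/L as Cl₂.
Cl₂ equivalent: 10.82 mg/L × 191,900 L = 2076 g.
Product at 61.1% available Cl: 2076 / 0.611 = 3398 g.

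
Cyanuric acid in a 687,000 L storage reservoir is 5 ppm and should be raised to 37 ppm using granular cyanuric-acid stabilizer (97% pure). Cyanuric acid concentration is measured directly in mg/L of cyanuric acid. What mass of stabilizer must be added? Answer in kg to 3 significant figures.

22.7 kg

CYA to add: (37 − 5) = 32 mg/L × 687,000 L = 21,980 g cyanuric acid.
At 97% purity: 21,980 / 0.97 = 22,660 g product.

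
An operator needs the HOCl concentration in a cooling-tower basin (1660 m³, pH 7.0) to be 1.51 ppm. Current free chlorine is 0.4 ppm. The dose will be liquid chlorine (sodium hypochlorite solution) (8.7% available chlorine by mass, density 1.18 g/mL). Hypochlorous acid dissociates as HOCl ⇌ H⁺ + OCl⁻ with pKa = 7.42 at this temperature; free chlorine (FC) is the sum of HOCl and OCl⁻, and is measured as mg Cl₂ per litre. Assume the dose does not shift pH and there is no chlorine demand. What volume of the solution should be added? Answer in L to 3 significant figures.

Volume: 1660 m³ = 1,660,000 L.
[OCl⁻]/[HOCl] = 10^(pH − pKa) = 10^(7.0 − 7.42) = 0.3802; fraction as HOCl = 1/(1 + 0.3802) = 0.7245.
Free chlorine required for 1.51 ppm HOCl: 1.51 / 0.7245 = 2.084 ppm.
FC to add: 2.084 − 0.4 = 1.684 mg/L as Cl₂.
Cl₂ equivalent: 1.684 mg/L × 1,660,000 L = 2796 g.
Product at 8.7% available Cl: 2796 / 0.087 = 32,130 g.
Volume: 32,130 g ÷ 1.18 g/mL = 27,230 mL.

27.2 L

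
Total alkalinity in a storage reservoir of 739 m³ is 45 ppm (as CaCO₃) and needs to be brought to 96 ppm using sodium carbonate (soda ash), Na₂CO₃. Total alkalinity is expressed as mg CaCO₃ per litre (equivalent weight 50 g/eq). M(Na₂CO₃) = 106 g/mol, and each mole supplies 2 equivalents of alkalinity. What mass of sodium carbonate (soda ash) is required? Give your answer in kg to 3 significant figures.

Volume: 739 m³ = 739,000 L.
Alkalinity to add: (96 − 45) = 51 mg/L as CaCO₃ × 739,000 L = 37,690 g as CaCO₃.
Equivalents: 37,690 g ÷ 50 g/eq = 753.8 eq.
Each mole of Na₂CO₃ supplies 2 eq, so 753.8 / 2 = 376.9 mol.
Mass: 376.9 mol × 106 g/mol = 39,950 g.

40.0 kg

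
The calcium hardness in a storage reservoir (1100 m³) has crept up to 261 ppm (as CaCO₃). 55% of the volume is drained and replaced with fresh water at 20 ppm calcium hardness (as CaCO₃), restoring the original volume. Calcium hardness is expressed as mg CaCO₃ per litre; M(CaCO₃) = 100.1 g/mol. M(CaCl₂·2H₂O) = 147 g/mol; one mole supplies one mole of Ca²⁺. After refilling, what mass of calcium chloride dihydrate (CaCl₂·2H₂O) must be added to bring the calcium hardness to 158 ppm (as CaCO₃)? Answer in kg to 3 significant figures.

Volume: 1100 m³ = 1,100,000 L.
After draining 55% and refilling: 261 × 0.45 + 20 × 0.55 = 128.45 ppm.
Deficit to target: 158 − 128.45 = 29.55 mg/L.
As CaCO₃: 29.55 mg/L × 1,100,000 L = 32,510 g; ÷ 100.1 = 324.7 mol Ca²⁺.
Mass: 324.7 × 147 = 47,730 g.

47.7 kg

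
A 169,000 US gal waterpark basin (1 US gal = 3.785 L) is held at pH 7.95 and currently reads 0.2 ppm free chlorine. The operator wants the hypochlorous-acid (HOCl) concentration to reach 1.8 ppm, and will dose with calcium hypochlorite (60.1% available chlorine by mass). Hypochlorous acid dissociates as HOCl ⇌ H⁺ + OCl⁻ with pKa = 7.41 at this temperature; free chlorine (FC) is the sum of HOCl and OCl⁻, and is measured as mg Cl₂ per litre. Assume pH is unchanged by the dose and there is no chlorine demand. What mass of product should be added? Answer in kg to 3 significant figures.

8.35 kg

Volume: 169,000 US gal × 3.785 L/gal = 639,665 L.
[OCl⁻]/[HOCl] = 10^(pH − pKa) = 10^(7.95 − 7.41) = 3.467; fraction as HOCl = 1/(1 + 3.467) = 0.2238.
Free chlorine required for 1.8 ppm HOCl: 1.8 / 0.2238 = 8.041 ppm.
FC to add: 8.041 − 0.2 = 7.841 mg/L as Cl₂.
Cl₂ equivalent: 7.841 mg/L × 639,665 L = 5016 g.
Product at 60.1% available Cl: 5016 / 0.601 = 8346 g.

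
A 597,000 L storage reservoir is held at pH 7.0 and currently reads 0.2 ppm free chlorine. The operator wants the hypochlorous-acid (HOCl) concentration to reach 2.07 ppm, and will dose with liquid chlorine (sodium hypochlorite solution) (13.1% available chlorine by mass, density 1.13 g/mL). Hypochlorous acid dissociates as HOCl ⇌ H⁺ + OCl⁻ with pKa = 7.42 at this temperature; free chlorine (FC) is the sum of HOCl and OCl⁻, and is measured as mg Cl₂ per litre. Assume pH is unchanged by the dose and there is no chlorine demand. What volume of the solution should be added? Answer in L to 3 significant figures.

10.7 L

[OCl⁻]/[HOCl] = 10^(pH − pKa) = 10^(7.0 − 7.42) = 0.3802; fraction as HOCl = 1/(1 + 0.3802) = 0.7245.
Free chlorine required for 2.07 ppm HOCl: 2.07 / 0.7245 = 2.857 ppm.
FC to add: 2.857 − 0.2 = 2.657 mg/L as Cl₂.
Cl₂ equivalent: 2.657 mg/L × 597,000 L = 1586 g.
Product at 13.1% available Cl: 1586 / 0.131 = 12,110 g.
Volume: 12,110 g ÷ 1.13 g/mL = 10,720 mL.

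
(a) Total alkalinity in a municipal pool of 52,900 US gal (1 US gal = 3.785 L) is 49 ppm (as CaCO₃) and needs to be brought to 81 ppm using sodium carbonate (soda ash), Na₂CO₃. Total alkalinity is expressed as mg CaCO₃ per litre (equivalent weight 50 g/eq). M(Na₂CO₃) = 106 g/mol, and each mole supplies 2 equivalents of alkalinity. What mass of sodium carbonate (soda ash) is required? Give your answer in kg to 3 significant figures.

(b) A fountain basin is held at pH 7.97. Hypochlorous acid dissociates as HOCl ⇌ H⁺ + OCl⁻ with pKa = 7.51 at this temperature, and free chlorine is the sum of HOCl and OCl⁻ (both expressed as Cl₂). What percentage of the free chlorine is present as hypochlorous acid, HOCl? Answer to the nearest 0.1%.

(a) 6.79 kg; (b) 25.7%

(a) Volume: 52,900 US gal × 3.785 L/gal = 200,226 L.
(a) Alkalinity to add: (81 − 49) = 32 mg/L as CaCO₃ × 200,226 L = 6407 g as CaCO₃.
(a) Equivalents: 6407 g ÷ 50 g/eq = 128.1 eq.
(a) Each mole of Na₂CO₃ supplies 2 eq, so 128.1 / 2 = 64.07 mol.
(a) Mass: 64.07 mol × 106 g/mol = 6792 g.

(b) [OCl⁻]/[HOCl] = 10^(pH − pKa) = 10^(7.97 − 7.51) = 10^0.46 = 2.884.
(b) Fraction as HOCl = 1 / (1 + 2.884) = 0.2575.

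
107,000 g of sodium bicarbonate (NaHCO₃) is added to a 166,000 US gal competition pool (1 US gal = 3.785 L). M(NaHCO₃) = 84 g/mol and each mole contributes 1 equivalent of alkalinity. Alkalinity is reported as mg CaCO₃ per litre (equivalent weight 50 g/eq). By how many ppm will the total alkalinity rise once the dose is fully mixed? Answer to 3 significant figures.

Volume: 166,000 US gal × 3.785 L/gal = 628,310 L.
Moles of NaHCO₃: 107,000 g ÷ 84 g/mol = 1274 mol → 1274 eq of alkalinity.
As CaCO₃: 1274 eq × 50 g/eq = 63,690 g.
Rise: 63,690 g / 628,310 L × 1000 = 101.4 mg/L.

101 ppm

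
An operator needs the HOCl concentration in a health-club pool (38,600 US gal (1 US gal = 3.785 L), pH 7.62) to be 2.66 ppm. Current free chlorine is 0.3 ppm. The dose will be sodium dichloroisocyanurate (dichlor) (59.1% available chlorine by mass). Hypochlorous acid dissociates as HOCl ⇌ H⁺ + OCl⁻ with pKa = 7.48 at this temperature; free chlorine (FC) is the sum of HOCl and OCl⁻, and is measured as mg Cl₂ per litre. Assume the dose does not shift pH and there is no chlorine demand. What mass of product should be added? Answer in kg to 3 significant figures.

1.49 kg

Volume: 38,600 US gal × 3.785 L/gal = 146,101 L.
[OCl⁻]/[HOCl] = 10^(pH − pKa) = 10^(7.62 − 7.48) = 1.38; fraction as HOCl = 1/(1 + 1.38) = 0.4201.
Free chlorine required for 2.66 ppm HOCl: 2.66 / 0.4201 = 6.332 ppm.
FC to add: 6.332 − 0.3 = 6.032 mg/L as Cl₂.
Cl₂ equivalent: 6.032 mg/L × 146,101 L = 881.3 g.
Product at 59.1% available Cl: 881.3 / 0.591 = 1491 g.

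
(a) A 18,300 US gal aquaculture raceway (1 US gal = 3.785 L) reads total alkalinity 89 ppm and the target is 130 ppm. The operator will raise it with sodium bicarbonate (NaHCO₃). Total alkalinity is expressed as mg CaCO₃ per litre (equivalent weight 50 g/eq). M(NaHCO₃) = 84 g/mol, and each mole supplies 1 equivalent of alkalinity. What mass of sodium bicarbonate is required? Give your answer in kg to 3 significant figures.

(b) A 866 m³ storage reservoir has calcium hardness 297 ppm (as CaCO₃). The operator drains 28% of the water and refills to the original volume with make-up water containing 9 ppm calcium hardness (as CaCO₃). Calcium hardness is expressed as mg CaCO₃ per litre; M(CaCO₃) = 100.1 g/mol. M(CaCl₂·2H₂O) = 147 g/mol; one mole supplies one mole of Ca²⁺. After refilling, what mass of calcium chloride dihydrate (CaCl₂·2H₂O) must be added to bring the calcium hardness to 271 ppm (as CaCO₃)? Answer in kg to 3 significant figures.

(a) Volume: 18,300 US gal × 3.785 L/gal = 69,266 L.
(a) Alkalinity to add: (130 − 89) = 41 mg/L as CaCO₃ × 69,266 L = 2840 g as CaCO₃.
(a) Equivalents: 2840 g ÷ 50 g/eq = 56.8 eq.
(a) NaHCO₃ supplies 1 eq per mole → 56.8 mol.
(a) Mass: 56.8 mol × 84 g/mol = 4771 g.

(b) Volume: 866 m³ = 866,000 L.
(b) After draining 28% and refilling: 297 × 0.72 + 9 × 0.28 = 216.36 ppm.
(b) Deficit to target: 271 − 216.36 = 54.64 mg/L.
(b) As CaCO₃: 54.64 mg/L × 866,000 L = 47,320 g; ÷ 100.1 = 472.7 mol Ca²⁺.
(b) Mass: 472.7 × 147 = 69,490 g.

(a) 4.77 kg; (b) 69.5 kg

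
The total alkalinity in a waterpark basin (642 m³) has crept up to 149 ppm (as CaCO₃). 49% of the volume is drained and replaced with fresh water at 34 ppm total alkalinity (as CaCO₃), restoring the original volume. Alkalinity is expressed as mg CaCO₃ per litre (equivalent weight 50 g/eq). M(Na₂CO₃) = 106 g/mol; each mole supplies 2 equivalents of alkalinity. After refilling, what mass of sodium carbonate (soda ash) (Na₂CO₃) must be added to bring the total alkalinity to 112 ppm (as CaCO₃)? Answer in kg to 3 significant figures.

13.2 kg

Volume: 642 m³ = 642,000 L.
After draining 49% and refilling: 149 × 0.51 + 34 × 0.49 = 92.65 ppm.
Deficit to target: 112 − 92.65 = 19.35 mg/L.
As CaCO₃: 19.35 mg/L × 642,000 L = 12,420 g; ÷ 50 g/eq ÷ 2 = 124.2 mol Na₂CO₃.
Mass: 124.2 × 106 = 13,170 g.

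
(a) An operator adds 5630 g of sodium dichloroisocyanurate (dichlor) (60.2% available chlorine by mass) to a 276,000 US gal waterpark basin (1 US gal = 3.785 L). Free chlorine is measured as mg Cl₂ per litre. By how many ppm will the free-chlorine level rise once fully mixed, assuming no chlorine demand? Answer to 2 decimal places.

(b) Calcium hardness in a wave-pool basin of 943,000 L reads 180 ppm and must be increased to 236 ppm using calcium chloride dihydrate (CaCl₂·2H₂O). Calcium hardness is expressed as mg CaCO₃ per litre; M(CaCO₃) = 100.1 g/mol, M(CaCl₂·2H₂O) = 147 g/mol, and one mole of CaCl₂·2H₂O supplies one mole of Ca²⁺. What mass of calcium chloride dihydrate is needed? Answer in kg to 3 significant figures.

(a) Volume: 276,000 US gal × 3.785 L/gal = 1,044,660 L.
(a) Available chlorine delivered: 5630 g × 0.602 = 3389 g as Cl₂.
(a) Concentration rise: 3389 g / 1,044,660 L = 3.244 mg/L = 3.24 ppm.

(b) Hardness to add: (236 − 180) = 56 mg/L as CaCO₃ × 943,000 L = 52,810 g as CaCO₃.
(b) Moles of Ca²⁺ (1 mol Ca²⁺ ≡ 1 mol CaCO₃): 52,810 / 100.1 g/mol = 527.6 mol.
(b) Mass of CaCl₂·2H₂O: 527.6 × 147 = 77,550 g.

(a) 3.24 ppm; (b) 77.6 kg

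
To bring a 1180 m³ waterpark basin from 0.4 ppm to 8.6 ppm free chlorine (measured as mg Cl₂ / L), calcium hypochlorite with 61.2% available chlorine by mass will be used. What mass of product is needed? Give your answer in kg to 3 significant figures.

15.8 kg

Volume: 1180 m³ = 1,180,000 L.
Chlorine deficit: 8.6 − 0.4 = 8.2 ppm = 8.2 mg/L as Cl₂.
Cl₂ equivalent needed: 8.2 mg/L × 1,180,000 L = 9,676,000 mg = 9676 g.
Product at 61.2% available chlorine: 9676 / 0.612 = 15,810 g.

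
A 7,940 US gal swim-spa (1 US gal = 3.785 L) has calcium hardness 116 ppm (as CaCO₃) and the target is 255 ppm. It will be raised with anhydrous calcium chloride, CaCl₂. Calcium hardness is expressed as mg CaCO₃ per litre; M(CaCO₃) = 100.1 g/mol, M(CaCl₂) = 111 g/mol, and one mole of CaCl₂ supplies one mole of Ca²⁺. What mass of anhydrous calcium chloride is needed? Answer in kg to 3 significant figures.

4.63 kg

Volume: 7,940 US gal × 3.785 L/gal = 30,053 L.
Hardness to add: (255 − 116) = 139 mg/L as CaCO₃ × 30,053 L = 4177 g as CaCO₃.
Moles of Ca²⁺ (1 mol Ca²⁺ ≡ 1 mol CaCO₃): 4177 / 100.1 g/mol = 41.73 mol.
Mass of CaCl₂: 41.73 × 111 = 4632 g.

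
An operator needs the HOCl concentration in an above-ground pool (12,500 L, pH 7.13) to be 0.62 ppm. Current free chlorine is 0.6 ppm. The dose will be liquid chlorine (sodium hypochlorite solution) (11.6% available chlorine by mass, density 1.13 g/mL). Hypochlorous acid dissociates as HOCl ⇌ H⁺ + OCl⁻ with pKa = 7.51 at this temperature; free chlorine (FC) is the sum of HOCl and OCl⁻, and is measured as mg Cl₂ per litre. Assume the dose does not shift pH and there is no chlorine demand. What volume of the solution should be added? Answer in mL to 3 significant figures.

26.6 mL

[OCl⁻]/[HOCl] = 10^(pH − pKa) = 10^(7.13 − 7.51) = 0.4169; fraction as HOCl = 1/(1 + 0.4169) = 0.7058.
Free chlorine required for 0.62 ppm HOCl: 0.62 / 0.7058 = 0.8785 ppm.
FC to add: 0.8785 − 0.6 = 0.2785 mg/L as Cl₂.
Cl₂ equivalent: 0.2785 mg/L × 12,500 L = 3.481 g.
Product at 11.6% available Cl: 3.481 / 0.116 = 30.01 g.
Volume: 30.01 g ÷ 1.13 g/mL = 26.55 mL.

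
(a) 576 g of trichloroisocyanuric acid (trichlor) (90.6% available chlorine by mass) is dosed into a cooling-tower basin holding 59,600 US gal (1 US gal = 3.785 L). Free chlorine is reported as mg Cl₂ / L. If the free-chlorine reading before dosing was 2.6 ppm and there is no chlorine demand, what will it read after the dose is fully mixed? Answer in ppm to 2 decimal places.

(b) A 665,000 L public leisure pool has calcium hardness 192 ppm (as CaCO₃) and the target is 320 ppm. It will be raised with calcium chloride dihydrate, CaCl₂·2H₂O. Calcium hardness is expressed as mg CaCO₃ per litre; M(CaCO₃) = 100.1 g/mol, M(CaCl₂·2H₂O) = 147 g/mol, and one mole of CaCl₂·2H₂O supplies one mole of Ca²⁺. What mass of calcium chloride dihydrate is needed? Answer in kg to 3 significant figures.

(a) Volume: 59,600 US gal × 3.785 L/gal = 225,586 L.
(a) Available chlorine delivered: 576 g × 0.906 = 521.9 g as Cl₂.
(a) Concentration rise: 521.9 g / 225,586 L = 2.313 mg/L = 2.31 ppm.
(a) Final FC: 2.6 + 2.31 = 4.91 ppm.

(b) Hardness to add: (320 − 192) = 128 mg/L as CaCO₃ × 665,000 L = 85,120 g as CaCO₃.
(b) Moles of Ca²⁺ (1 mol Ca²⁺ ≡ 1 mol CaCO₃): 85,120 / 100.1 g/mol = 850.3 mol.
(b) Mass of CaCl₂·2H₂O: 850.3 × 147 = 125,000 g.

(a) 4.91 ppm; (b) 125 kg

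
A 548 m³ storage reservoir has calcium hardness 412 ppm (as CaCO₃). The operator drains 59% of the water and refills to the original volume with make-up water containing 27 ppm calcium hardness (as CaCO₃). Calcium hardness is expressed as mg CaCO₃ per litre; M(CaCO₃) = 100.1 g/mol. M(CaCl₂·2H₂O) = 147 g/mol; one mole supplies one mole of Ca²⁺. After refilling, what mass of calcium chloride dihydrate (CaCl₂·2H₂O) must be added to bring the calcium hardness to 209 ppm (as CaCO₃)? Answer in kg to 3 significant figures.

Volume: 548 m³ = 548,000 L.
After draining 59% and refilling: 412 × 0.41 + 27 × 0.59 = 184.85 ppm.
Deficit to target: 209 − 184.85 = 24.15 mg/L.
As CaCO₃: 24.15 mg/L × 548,000 L = 13,230 g; ÷ 100.1 = 132.2 mol Ca²⁺.
Mass: 132.2 × 147 = 19,430 g.

19.4 kg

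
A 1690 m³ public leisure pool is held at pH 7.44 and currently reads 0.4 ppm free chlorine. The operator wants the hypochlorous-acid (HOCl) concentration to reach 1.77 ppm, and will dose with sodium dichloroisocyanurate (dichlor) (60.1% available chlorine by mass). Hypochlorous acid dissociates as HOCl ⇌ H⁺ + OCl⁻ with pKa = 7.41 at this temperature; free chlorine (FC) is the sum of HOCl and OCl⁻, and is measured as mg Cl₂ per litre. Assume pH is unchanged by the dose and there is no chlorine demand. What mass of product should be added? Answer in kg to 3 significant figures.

Volume: 1690 m³ = 1,690,000 L.
[OCl⁻]/[HOCl] = 10^(pH − pKa) = 10^(7.44 − 7.41) = 1.072; fraction as HOCl = 1/(1 + 1.072) = 0.4827.
Free chlorine required for 1.77 ppm HOCl: 1.77 / 0.4827 = 3.667 ppm.
FC to add: 3.667 − 0.4 = 3.267 mg/L as Cl₂.
Cl₂ equivalent: 3.267 mg/L × 1,690,000 L = 5521 g.
Product at 60.1% available Cl: 5521 / 0.601 = 9186 g.

9.19 kg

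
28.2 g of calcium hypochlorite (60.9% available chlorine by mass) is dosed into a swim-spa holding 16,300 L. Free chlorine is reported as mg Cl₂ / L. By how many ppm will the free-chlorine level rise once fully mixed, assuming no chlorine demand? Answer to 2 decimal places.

1.05 ppm

Available chlorine delivered: 28.2 g × 0.609 = 17.17 g as Cl₂.
Concentration rise: 17.17 g / 16,300 L = 1.054 mg/L = 1.05 ppm.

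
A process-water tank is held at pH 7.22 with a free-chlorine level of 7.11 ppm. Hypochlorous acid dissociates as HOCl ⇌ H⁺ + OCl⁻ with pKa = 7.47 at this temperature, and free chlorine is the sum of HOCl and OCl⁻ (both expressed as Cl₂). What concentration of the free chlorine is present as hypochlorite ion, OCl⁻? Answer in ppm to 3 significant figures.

[OCl⁻]/[HOCl] = 10^(pH − pKa) = 10^(7.22 − 7.47) = 10^-0.25 = 0.5623.
Fraction as HOCl = 1 / (1 + 0.5623) = 0.6401.
OCl⁻ = (1 − 0.6401) × 7.11 ppm = 2.559 ppm.

2.56 ppm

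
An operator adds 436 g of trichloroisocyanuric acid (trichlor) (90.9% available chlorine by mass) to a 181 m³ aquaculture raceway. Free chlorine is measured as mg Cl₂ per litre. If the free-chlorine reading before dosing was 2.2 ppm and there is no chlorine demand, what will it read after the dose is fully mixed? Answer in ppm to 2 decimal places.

Volume: 181 m³ = 181,000 L.
Available chlorine delivered: 436 g × 0.909 = 396.3 g as Cl₂.
Concentration rise: 396.3 g / 181,000 L = 2.19 mg/L = 2.19 ppm.
Final FC: 2.2 + 2.19 = 4.39 ppm.

4.39 ppm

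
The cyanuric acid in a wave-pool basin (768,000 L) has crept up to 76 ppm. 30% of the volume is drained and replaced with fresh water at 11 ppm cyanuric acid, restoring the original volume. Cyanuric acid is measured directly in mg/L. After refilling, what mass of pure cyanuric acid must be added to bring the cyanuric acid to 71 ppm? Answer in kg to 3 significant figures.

After draining 30% and refilling: 76 × 0.70 + 11 × 0.30 = 56.5 ppm.
Deficit to target: 71 − 56.5 = 14.5 mg/L.
Mass: 14.5 mg/L × 768,000 L = 11,140 g cyanuric acid.

11.1 kg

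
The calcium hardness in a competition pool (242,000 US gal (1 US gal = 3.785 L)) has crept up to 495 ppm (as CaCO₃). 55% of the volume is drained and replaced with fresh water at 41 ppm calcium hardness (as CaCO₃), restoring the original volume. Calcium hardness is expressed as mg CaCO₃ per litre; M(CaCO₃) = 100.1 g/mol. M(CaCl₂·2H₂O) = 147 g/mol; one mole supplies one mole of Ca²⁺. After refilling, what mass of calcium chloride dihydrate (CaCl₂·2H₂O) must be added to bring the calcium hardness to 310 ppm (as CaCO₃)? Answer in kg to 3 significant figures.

87.0 kg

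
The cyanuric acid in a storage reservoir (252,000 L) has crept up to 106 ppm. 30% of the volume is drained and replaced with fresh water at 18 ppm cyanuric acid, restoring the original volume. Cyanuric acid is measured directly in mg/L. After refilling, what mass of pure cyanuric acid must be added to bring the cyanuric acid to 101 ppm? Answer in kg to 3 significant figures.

5.39 kg

After draining 30% and refilling: 106 × 0.70 + 18 × 0.30 = 79.6 ppm.
Deficit to target: 101 − 79.6 = 21.4 mg/L.
Mass: 21.4 mg/L × 252,000 L = 5393 g cyanuric acid.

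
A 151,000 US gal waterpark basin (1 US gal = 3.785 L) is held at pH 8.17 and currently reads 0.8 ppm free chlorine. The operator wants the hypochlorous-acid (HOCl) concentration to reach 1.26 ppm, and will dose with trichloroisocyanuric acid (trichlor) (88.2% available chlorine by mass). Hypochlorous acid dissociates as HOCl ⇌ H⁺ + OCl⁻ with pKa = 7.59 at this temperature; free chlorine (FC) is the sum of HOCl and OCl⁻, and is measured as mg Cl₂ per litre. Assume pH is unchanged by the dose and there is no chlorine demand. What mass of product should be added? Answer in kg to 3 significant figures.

Volume: 151,000 US gal × 3.785 L/gal = 571,535 L.
[OCl⁻]/[HOCl] = 10^(pH − pKa) = 10^(8.17 − 7.59) = 3.802; fraction as HOCl = 1/(1 + 3.802) = 0.2083.
Free chlorine required for 1.26 ppm HOCl: 1.26 / 0.2083 = 6.05 ppm.
FC to add: 6.05 − 0.8 = 5.25 mg/L as Cl₂.
Cl₂ equivalent: 5.25 mg/L × 571,535 L = 3001 g.
Product at 88.2% available Cl: 3001 / 0.882 = 3402 g.

3.40 kg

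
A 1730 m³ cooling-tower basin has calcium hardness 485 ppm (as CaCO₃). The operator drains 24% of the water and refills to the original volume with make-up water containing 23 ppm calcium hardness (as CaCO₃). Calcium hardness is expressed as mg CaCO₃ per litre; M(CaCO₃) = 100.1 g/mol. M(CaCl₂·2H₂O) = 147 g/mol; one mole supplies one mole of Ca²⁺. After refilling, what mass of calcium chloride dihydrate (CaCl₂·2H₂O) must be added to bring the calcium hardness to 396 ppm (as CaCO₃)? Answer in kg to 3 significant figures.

55.6 kg

Volume: 1730 m³ = 1,730,000 L.
After draining 24% and refilling: 485 × 0.76 + 23 × 0.24 = 374.12 ppm.
Deficit to target: 396 − 374.12 = 21.88 mg/L.
As CaCO₃: 21.88 mg/L × 1,730,000 L = 37,850 g; ÷ 100.1 = 378.1 mol Ca²⁺.
Mass: 378.1 × 147 = 55,590 g.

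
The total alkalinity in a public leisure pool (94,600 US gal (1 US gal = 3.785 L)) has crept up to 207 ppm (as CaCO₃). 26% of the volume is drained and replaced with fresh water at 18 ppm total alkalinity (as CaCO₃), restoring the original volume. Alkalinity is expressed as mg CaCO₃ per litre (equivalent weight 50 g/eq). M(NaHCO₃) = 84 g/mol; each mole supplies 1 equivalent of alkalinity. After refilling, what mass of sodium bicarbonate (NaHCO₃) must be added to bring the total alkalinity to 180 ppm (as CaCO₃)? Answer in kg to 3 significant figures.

13.3 kg

Volume: 94,600 US gal × 3.785 L/gal = 358,061 L.
After draining 26% and refilling: 207 × 0.74 + 18 × 0.26 = 157.86 ppm.
Deficit to target: 180 − 157.86 = 22.14 mg/L.
As CaCO₃: 22.14 mg/L × 358,061 L = 7927 g; ÷ 50 g/eq ÷ 1 = 158.5 mol NaHCO₃.
Mass: 158.5 × 84 = 13,320 g.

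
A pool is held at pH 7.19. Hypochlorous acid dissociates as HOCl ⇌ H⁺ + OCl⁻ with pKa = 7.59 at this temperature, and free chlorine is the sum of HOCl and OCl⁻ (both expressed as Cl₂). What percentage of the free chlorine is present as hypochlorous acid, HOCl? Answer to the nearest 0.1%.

71.5%

[OCl⁻]/[HOCl] = 10^(pH − pKa) = 10^(7.19 − 7.59) = 10^-0.40 = 0.3981.
Fraction as HOCl = 1 / (1 + 0.3981) = 0.7153.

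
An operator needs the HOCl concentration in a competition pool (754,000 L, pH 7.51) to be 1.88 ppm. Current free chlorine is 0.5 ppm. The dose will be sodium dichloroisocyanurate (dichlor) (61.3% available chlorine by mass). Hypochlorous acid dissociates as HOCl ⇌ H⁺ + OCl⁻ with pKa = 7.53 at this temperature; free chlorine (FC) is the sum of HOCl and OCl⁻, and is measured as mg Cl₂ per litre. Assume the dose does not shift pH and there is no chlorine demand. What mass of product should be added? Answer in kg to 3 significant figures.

3.91 kg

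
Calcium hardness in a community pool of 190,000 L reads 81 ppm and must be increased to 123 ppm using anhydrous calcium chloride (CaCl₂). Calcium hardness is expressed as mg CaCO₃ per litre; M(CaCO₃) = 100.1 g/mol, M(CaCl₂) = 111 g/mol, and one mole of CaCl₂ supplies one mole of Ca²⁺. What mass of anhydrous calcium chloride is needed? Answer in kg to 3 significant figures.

Hardness to add: (123 − 81) = 42 mg/L as CaCO₃ × 190,000 L = 7980 g as CaCO₃.
Moles of Ca²⁺ (1 mol Ca²⁺ ≡ 1 mol CaCO₃): 7980 / 100.1 g/mol = 79.72 mol.
Mass of CaCl₂: 79.72 × 111 = 8849 g.

8.85 kg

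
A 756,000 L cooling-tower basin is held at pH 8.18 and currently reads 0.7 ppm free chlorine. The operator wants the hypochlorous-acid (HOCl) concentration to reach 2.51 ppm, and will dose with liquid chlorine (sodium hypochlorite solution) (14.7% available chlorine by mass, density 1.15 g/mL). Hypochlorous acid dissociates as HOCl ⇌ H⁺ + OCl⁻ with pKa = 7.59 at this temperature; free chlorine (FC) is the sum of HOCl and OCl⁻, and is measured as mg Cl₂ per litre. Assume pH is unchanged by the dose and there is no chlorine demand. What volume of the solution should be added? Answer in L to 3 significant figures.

[OCl⁻]/[HOCl] = 10^(pH − pKa) = 10^(8.18 − 7.59) = 3.89; fraction as HOCl = 1/(1 + 3.89) = 0.2045.
Free chlorine required for 2.51 ppm HOCl: 2.51 / 0.2045 = 12.28 ppm.
FC to add: 12.28 − 0.7 = 11.58 mg/L as Cl₂.
Cl₂ equivalent: 11.58 mg/L × 756,000 L = 8751 g.
Product at 14.7% available Cl: 8751 / 0.147 = 59,530 g.
Volume: 59,530 g ÷ 1.15 g/mL = 51,760 mL.

51.8 L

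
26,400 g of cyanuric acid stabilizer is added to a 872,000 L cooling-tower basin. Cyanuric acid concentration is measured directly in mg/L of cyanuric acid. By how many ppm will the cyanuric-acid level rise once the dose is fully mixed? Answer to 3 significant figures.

Rise: 26,400 g / 872,000 L × 1000 = 30.28 mg/L.

30.3 ppm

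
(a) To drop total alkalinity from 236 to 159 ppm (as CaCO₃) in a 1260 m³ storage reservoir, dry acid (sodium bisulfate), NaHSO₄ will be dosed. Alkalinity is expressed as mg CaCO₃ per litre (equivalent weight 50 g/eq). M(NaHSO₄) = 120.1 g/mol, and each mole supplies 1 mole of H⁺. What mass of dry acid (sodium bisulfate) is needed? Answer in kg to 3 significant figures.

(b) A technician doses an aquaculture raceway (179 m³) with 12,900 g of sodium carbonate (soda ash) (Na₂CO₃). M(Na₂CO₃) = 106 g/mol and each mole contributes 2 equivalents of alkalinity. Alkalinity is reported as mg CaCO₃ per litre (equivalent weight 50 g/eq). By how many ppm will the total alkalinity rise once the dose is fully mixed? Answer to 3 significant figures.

(a) 233 kg; (b) 68.0 ppm

(a) Volume: 1260 m³ = 1,260,000 L.
(a) Alkalinity to neutralize: (236 − 159) = 77 mg/L as CaCO₃ × 1,260,000 L = 97,020 g as CaCO₃.
(a) Equivalents of H⁺ required: 97,020 ÷ 50 g/eq = 1940 eq = 1940 mol NaHSO₄.
(a) Mass of NaHSO₄: 1940 × 120.1 = 233,000 g.

(b) Volume: 179 m³ = 179,000 L.
(b) Moles of Na₂CO₃: 12,900 g ÷ 106 g/mol = 121.7 mol → 243.4 eq of alkalinity.
(b) As CaCO₃: 243.4 eq × 50 g/eq = 12,170 g.
(b) Rise: 12,170 g / 179,000 L × 1000 = 67.99 mg/L.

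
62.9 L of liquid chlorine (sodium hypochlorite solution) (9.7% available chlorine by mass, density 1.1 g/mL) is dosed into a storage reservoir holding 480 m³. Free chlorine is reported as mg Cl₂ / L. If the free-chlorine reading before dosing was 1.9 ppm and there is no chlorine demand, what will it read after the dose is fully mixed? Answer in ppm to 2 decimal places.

15.88 ppm

Volume: 480 m³ = 480,000 L.
Mass of solution: 62.9 L × 1000 mL/L × 1.1 g/mL = 69,190 g.
Available chlorine delivered: 69,190 g × 0.097 = 6711 g as Cl₂.
Concentration rise: 6711 g / 480,000 L = 13.98 mg/L = 13.98 ppm.
Final FC: 1.9 + 13.98 = 15.88 ppm.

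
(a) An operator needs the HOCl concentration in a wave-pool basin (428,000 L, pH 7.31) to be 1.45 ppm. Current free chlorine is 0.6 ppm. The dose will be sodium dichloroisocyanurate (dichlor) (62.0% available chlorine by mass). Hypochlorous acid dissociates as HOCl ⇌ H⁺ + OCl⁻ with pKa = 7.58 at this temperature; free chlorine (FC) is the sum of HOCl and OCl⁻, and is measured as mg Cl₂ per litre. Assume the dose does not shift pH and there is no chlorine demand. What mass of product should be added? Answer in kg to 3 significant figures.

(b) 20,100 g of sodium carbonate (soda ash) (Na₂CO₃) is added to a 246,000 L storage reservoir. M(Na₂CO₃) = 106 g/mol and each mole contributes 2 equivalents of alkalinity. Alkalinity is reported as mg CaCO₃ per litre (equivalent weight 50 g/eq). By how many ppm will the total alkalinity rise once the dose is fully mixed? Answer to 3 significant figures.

(a) 1.12 kg; (b) 77.1 ppm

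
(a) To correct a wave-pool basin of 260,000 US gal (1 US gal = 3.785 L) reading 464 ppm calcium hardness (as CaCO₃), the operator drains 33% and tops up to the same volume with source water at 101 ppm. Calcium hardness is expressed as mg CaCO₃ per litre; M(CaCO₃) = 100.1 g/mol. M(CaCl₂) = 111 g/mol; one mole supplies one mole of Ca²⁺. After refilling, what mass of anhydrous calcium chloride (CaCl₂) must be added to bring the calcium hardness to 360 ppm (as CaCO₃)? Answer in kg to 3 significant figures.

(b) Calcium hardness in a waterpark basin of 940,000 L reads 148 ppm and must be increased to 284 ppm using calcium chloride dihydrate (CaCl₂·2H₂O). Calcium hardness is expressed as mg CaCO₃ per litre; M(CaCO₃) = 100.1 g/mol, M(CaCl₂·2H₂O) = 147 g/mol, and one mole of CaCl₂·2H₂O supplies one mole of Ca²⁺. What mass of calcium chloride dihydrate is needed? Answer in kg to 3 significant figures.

(a) 17.2 kg; (b) 188 kg

(a) Volume: 260,000 US gal × 3.785 L/gal = 984,100 L.
(a) After draining 33% and refilling: 464 × 0.67 + 101 × 0.33 = 344.21 ppm.
(a) Deficit to target: 360 − 344.21 = 15.79 mg/L.
(a) As CaCO₃: 15.79 mg/L × 984,100 L = 15,540 g; ÷ 100.1 = 155.2 mol Ca²⁺.
(a) Mass: 155.2 × 111 = 17,230 g.

(b) Hardness to add: (284 − 148) = 136 mg/L as CaCO₃ × 940,000 L = 127,800 g as CaCO₃.
(b) Moles of Ca²⁺ (1 mol Ca²⁺ ≡ 1 mol CaCO₃): 127,800 / 100.1 g/mol = 1277 mol.
(b) Mass of CaCl₂·2H₂O: 1277 × 147 = 187,700 g.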